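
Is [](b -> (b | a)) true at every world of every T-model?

Tableau for the negation ~[](b -> (b | a)):
1. ~[](b -> (b | a)), 0
2. ~(b -> (b | a)), 1   [~[]-rule on 1: fresh world 1, 0R1]
3. b, 1   [~->-rule on 2]
4. ~(b | a), 1   [~->-rule on 2]
5. ~b, 1   [~|-rule on 4]
6. ~a, 1   [~|-rule on 4]
Accessibility: 0R0, 0R1, 1R1
Branch closes: b and ~b both at 1.
Every branch of the negation's tableau closes; the branch above is one of them.

Yes, valid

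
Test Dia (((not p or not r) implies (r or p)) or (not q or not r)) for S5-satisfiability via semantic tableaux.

1. Dia (((not p or not r) implies (r or p)) or (not q or not r)), w0
2. ((not p or not r) implies (r or p)) or (not q or not r), w1
3. not q or not r, w1
4. not r, w1
Accessibility: w0Rw0, w0Rw1, w1Rw0, w1Rw1

Yes, satisfiable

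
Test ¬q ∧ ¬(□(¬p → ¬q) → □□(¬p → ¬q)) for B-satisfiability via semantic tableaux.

1. ¬q ∧ ¬(□(¬p → ¬q) → □□(¬p → ¬q)), 0
2. ¬q, 0   [∧-rule on 1]
3. ¬(□(¬p → ¬q) → □□(¬p → ¬q)), 0   [∧-rule on 1]
4. □(¬p → ¬q), 0   [¬→-rule on 3]
5. ¬□□(¬p → ¬q), 0   [¬→-rule on 3]
6. ¬p → ¬q, 0   [□-rule on 4 via 0R0]
7. ¬□(¬p → ¬q), 1   [¬□-rule on 5: fresh world 1, 0R1]
8. ¬p → ¬q, 1   [□-rule on 4 via 0R1]
9. ¬q, 1   [→-rule on 8 (branches; this branch)]
10. ¬(¬p → ¬q), 2   [¬□-rule on 7: fresh world 2, 1R2]
11. ¬p, 2   [¬→-rule on 10]
12. q, 2   [¬→-rule on 10]
Accessibility: 0R0, 0R1, 1R0, 1R1, 1R2, 2R1, 2R2

Yes, satisfiable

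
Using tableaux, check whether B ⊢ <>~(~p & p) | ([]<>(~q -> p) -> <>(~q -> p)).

Tableau for the negation ~(<>~(~p & p) | ([]<>(~q -> p) -> <>(~q -> p))):
1. ~(<>~(~p & p) | ([]<>(~q -> p) -> <>(~q -> p))), u
2. ~<>~(~p & p), u   [~|-rule on 1]
3. ~([]<>(~q -> p) -> <>(~q -> p)), u   [~|-rule on 1]
4. []<>(~q -> p), u   [~->-rule on 3]
5. ~<>(~q -> p), u   [~->-rule on 3]
6. ~p & p, u   [~<>-rule on 2 via uRu]
7. ~p, u   [&-rule on 6]
8. p, u   [&-rule on 6]
Accessibility: uRu
Branch closes: p and ~p both at u.
All branches of the negation close; one closing branch shown above.

Yes, valid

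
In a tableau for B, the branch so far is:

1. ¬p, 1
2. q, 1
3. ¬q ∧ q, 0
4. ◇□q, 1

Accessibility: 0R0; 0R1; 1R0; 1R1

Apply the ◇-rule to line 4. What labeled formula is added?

a fresh world 2 with 1R2, and □q at 2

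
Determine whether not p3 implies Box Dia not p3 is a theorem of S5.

Tableau for the negation not (not p3 implies Box Dia not p3):
1. not (not p3 implies Box Dia not p3), 0
2. not p3, 0
3. not Box Dia not p3, 0
4. not Dia not p3, 1
5. p3, 0
Accessibility: 0R0, 0R1, 1R0, 1R1
Branch closes: p3 and not p3 both at 0.
All branches of the negation close; one closing branch shown above.

Valid in S5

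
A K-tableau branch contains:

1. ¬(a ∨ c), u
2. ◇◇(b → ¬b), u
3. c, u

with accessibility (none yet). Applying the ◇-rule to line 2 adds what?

a fresh world v with uRv, and ◇(b → ¬b) at v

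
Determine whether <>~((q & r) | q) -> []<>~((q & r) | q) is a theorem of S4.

Tableau for the negation ~(<>~((q & r) | q) -> []<>~((q & r) | q)):
1. ~(<>~((q & r) | q) -> []<>~((q & r) | q)), u
2. <>~((q & r) | q), u   [~->-rule on 1]
3. ~[]<>~((q & r) | q), u   [~->-rule on 1]
4. ~((q & r) | q), v   [<>-rule on 2: fresh world v, uRv]
5. ~(q & r), v   [~|-rule on 4]
6. ~q, v   [~|-rule on 4]
7. ~r, v   [~&-rule on 5 (branches; this branch)]
8. ~<>~((q & r) | q), w   [~[]-rule on 3: fresh world w, uRw]
9. (q & r) | q, w   [~<>-rule on 8 via wRw]
10. q, w   [|-rule on 9 (branches; this branch)]
Accessibility: uRu, uRv, uRw, vRv, wRw
The negation has an open branch (countermodel exists).

No, not valid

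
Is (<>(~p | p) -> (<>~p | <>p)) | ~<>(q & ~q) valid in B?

Yes, valid

Tableau for the negation ~((<>(~p | p) -> (<>~p | <>p)) | ~<>(q & ~q)):
1. ~((<>(~p | p) -> (<>~p | <>p)) | ~<>(q & ~q)), w0
2. ~(<>(~p | p) -> (<>~p | <>p)), w0
3. <>(q & ~q), w0
4. <>(~p | p), w0
5. ~(<>~p | <>p), w0
6. ~<>~p, w0
7. ~<>p, w0
8. p, w0
9. ~p, w0
Accessibility: w0Rw0
Branch closes: p and ~p both at w0.
Every branch of the negation's tableau closes; the branch above is one of them.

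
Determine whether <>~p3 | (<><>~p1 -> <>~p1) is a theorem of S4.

Yes, valid

Tableau for the negation ~(<>~p3 | (<><>~p1 -> <>~p1)):
1. ~(<>~p3 | (<><>~p1 -> <>~p1)), u
2. ~<>~p3, u
3. ~(<><>~p1 -> <>~p1), u
4. <><>~p1, u
5. ~<>~p1, u
6. p3, u
7. p1, u
8. <>~p1, v
9. p3, v
10. p1, v
11. ~p1, w
12. p3, w
13. p1, w
Accessibility: uRu, uRv, uRw, vRv, vRw, wRw
Branch closes: p1 and ~p1 both at w.
Every branch of the negation's tableau closes; the branch above is one of them.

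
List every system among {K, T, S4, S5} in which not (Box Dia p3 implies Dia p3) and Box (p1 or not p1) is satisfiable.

K

T-tableau for the formula:
1. not (Box Dia p3 implies Dia p3) and Box (p1 or not p1), 0
2. not (Box Dia p3 implies Dia p3), 0   [and-rule on 1]
3. Box (p1 or not p1), 0   [and-rule on 1]
4. Box Dia p3, 0   [neg-implies-rule on 2]
5. not Dia p3, 0   [neg-implies-rule on 2]
6. p1 or not p1, 0   [Box-rule on 3 via 0R0]
7. Dia p3, 0   [Box-rule on 4 via 0R0]
8. not p3, 0   [neg-Dia-rule on 5 via 0R0]
9. not p1, 0   [or-rule on 6 (branches; this branch)]
10. p3, 1   [Dia-rule on 7: fresh world 1, 0R1]
11. p1 or not p1, 1   [Box-rule on 3 via 0R1]
12. Dia p3, 1   [Box-rule on 4 via 0R1]
13. not p3, 1   [neg-Dia-rule on 5 via 0R1]
Accessibility: 0R0, 0R1, 1R1
Branch closes: p3 and not p3 both at 1.
Every branch closes (one shown): unsatisfiable in T, hence also in S4, S5 (every S4/S5-frame is a T-frame).
K-tableau for the formula:
1. not (Box Dia p3 implies Dia p3) and Box (p1 or not p1), 0
2. not (Box Dia p3 implies Dia p3), 0   [and-rule on 1]
3. Box (p1 or not p1), 0   [and-rule on 1]
4. Box Dia p3, 0   [neg-implies-rule on 2]
5. not Dia p3, 0   [neg-implies-rule on 2]
Complete open branch: satisfiable in K.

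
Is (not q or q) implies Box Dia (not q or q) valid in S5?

Yes, valid

Tableau for the negation not ((not q or q) implies Box Dia (not q or q)):
1. not ((not q or q) implies Box Dia (not q or q)), u
2. not q or q, u
3. not Box Dia (not q or q), u
4. q, u
5. not Dia (not q or q), v
6. not (not q or q), u
7. not q, u
Accessibility: uRu, uRv, vRu, vRv
Branch closes: q and not q both at u.
Every branch of the negation's tableau closes; the branch above is one of them.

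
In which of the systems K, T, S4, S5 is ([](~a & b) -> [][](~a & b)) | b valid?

T, S4, S5

T-tableau for the negation ~(([](~a & b) -> [][](~a & b)) | b):
1. ~(([](~a & b) -> [][](~a & b)) | b), w0
2. ~([](~a & b) -> [][](~a & b)), w0
3. ~b, w0
4. [](~a & b), w0
5. ~[][](~a & b), w0
6. ~a & b, w0
7. ~a, w0
8. b, w0
Accessibility: w0Rw0
Branch closes: b and ~b both at w0.
Every branch closes (one shown): valid in T, hence also in S4, S5 (every theorem of T is a theorem of S4 and S5).
K-tableau for the negation ~(([](~a & b) -> [][](~a & b)) | b):
1. ~(([](~a & b) -> [][](~a & b)) | b), w0
2. ~([](~a & b) -> [][](~a & b)), w0
3. ~b, w0
4. [](~a & b), w0
5. ~[][](~a & b), w0
6. ~[](~a & b), w1
7. ~a & b, w1
8. ~a, w1
9. b, w1
10. ~(~a & b), w2
11. ~b, w2
Accessibility: w0Rw1, w1Rw2
Complete open branch: countermodel on a K-frame, so not valid in K.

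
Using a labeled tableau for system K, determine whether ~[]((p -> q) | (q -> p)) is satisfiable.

Unsatisfiable

1. ~[]((p -> q) | (q -> p)), 0
2. ~((p -> q) | (q -> p)), 1
3. ~(p -> q), 1
4. ~(q -> p), 1
5. p, 1
6. ~q, 1
7. q, 1
8. ~p, 1
Accessibility: 0R1
Branch closes: q and ~q both at 1.
(One branch shown.) All branches close.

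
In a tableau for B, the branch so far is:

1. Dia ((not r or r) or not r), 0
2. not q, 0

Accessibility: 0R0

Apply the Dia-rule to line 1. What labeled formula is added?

a fresh world 1 with 0R1, and (not r or r) or not r at 1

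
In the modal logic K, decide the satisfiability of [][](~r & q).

1. [][](~r & q), u

Satisfiable (open branch found)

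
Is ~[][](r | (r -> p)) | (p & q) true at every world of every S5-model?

Tableau for the negation ~(~[][](r | (r -> p)) | (p & q)):
1. ~(~[][](r | (r -> p)) | (p & q)), 0
2. [][](r | (r -> p)), 0
3. ~(p & q), 0
4. [](r | (r -> p)), 0
5. r | (r -> p), 0
6. ~q, 0
7. r -> p, 0
8. p, 0
Accessibility: 0R0
The negation has an open branch (countermodel exists).

Not valid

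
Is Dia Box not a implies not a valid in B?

Valid

Tableau for the negation not (Dia Box not a implies not a):
1. not (Dia Box not a implies not a), w0
2. Dia Box not a, w0
3. a, w0
4. Box not a, w1
5. not a, w0
Accessibility: w0Rw0, w0Rw1, w1Rw0, w1Rw1
Branch closes: a and not a both at w0.
Every branch of the negation's tableau closes; the branch above is one of them.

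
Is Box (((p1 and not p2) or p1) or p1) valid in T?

Tableau for the negation not Box (((p1 and not p2) or p1) or p1):
1. not Box (((p1 and not p2) or p1) or p1), u
2. not (((p1 and not p2) or p1) or p1), v
3. not ((p1 and not p2) or p1), v
4. not p1, v
5. not (p1 and not p2), v
6. p2, v
Accessibility: uRu, uRv, vRv
The negation has an open branch (countermodel exists).

Invalid (countermodel exists)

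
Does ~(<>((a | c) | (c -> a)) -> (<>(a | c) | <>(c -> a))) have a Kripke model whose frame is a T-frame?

No, unsatisfiable

1. ~(<>((a | c) | (c -> a)) -> (<>(a | c) | <>(c -> a))), u
2. <>((a | c) | (c -> a)), u
3. ~(<>(a | c) | <>(c -> a)), u
4. ~<>(a | c), u
5. ~<>(c -> a), u
6. ~(a | c), u
7. ~a, u
8. ~c, u
9. ~(c -> a), u
10. c, u
Accessibility: uRu
Branch closes: c and ~c both at u.
Every branch closes; the branch above is one of them.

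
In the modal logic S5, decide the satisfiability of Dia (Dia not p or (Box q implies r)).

Yes, satisfiable

1. Dia (Dia not p or (Box q implies r)), u
2. Dia not p or (Box q implies r), v
3. Box q implies r, v
4. r, v
Accessibility: uRu, uRv, vRu, vRv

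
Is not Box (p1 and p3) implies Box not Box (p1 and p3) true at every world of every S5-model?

Tableau for the negation not (not Box (p1 and p3) implies Box not Box (p1 and p3)):
1. not (not Box (p1 and p3) implies Box not Box (p1 and p3)), u
2. not Box (p1 and p3), u
3. not Box not Box (p1 and p3), u
4. not (p1 and p3), v
5. not p3, v
6. Box (p1 and p3), w
7. p1 and p3, u
8. p1, u
9. p3, u
10. p1 and p3, v
11. p1, v
12. p3, v
Accessibility: uRu, uRv, uRw, vRu, vRv, vRw, wRu, wRv, wRw
Branch closes: p3 and not p3 both at v.
All branches of the negation close; one closing branch shown above.

Valid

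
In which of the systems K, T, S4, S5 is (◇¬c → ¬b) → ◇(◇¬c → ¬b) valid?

T, S4, S5

T-tableau for the negation ¬((◇¬c → ¬b) → ◇(◇¬c → ¬b)):
1. ¬((◇¬c → ¬b) → ◇(◇¬c → ¬b)), w0
2. ◇¬c → ¬b, w0   [¬→-rule on 1]
3. ¬◇(◇¬c → ¬b), w0   [¬→-rule on 1]
4. ¬(◇¬c → ¬b), w0   [¬◇-rule on 3 via w0Rw0]
5. ◇¬c, w0   [¬→-rule on 4]
6. b, w0   [¬→-rule on 4]
7. ¬◇¬c, w0   [→-rule on 2 (branches; this branch)]
8. c, w0   [¬◇-rule on 7 via w0Rw0]
9. ¬c, w1   [◇-rule on 5: fresh world w1, w0Rw1]
10. ¬(◇¬c → ¬b), w1   [¬◇-rule on 3 via w0Rw1]
11. ◇¬c, w1   [¬→-rule on 10]
12. b, w1   [¬→-rule on 10]
13. c, w1   [¬◇-rule on 7 via w0Rw1]
Accessibility: w0Rw0, w0Rw1, w1Rw1
Branch closes: c and ¬c both at w1.
Every branch closes (one shown): valid in T, hence also in S4, S5 (every theorem of T is a theorem of S4 and S5).
K-tableau for the negation ¬((◇¬c → ¬b) → ◇(◇¬c → ¬b)):
1. ¬((◇¬c → ¬b) → ◇(◇¬c → ¬b)), w0
2. ◇¬c → ¬b, w0   [¬→-rule on 1]
3. ¬◇(◇¬c → ¬b), w0   [¬→-rule on 1]
4. ¬b, w0   [→-rule on 2 (branches; this branch)]
Complete open branch: countermodel on a K-frame, so not valid in K.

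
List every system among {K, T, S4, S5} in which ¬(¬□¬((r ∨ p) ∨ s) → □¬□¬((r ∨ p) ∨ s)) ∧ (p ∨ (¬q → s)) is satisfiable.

S4-tableau for the formula:
1. ¬(¬□¬((r ∨ p) ∨ s) → □¬□¬((r ∨ p) ∨ s)) ∧ (p ∨ (¬q → s)), w0
2. ¬(¬□¬((r ∨ p) ∨ s) → □¬□¬((r ∨ p) ∨ s)), w0   [∧-rule on 1]
3. p ∨ (¬q → s), w0   [∧-rule on 1]
4. ¬□¬((r ∨ p) ∨ s), w0   [¬→-rule on 2]
5. ¬□¬□¬((r ∨ p) ∨ s), w0   [¬→-rule on 2]
6. ¬q → s, w0   [∨-rule on 3 (branches; this branch)]
7. s, w0   [→-rule on 6 (branches; this branch)]
8. (r ∨ p) ∨ s, w1   [¬□-rule on 4: fresh world w1, w0Rw1]
9. s, w1   [∨-rule on 8 (branches; this branch)]
10. □¬((r ∨ p) ∨ s), w2   [¬□-rule on 5: fresh world w2, w0Rw2]
11. ¬((r ∨ p) ∨ s), w2   [□-rule on 10 via w2Rw2]
12. ¬(r ∨ p), w2   [¬∨-rule on 11]
13. ¬s, w2   [¬∨-rule on 11]
14. ¬r, w2   [¬∨-rule on 12]
15. ¬p, w2   [¬∨-rule on 12]
Accessibility: w0Rw0, w0Rw1, w0Rw2, w1Rw1, w2Rw2
Complete open branch: satisfiable in S4, hence also in K, T (this S4-model is also a K-model and a T-model).
S5-tableau for the formula:
1. ¬(¬□¬((r ∨ p) ∨ s) → □¬□¬((r ∨ p) ∨ s)) ∧ (p ∨ (¬q → s)), w0
2. ¬(¬□¬((r ∨ p) ∨ s) → □¬□¬((r ∨ p) ∨ s)), w0   [∧-rule on 1]
3. p ∨ (¬q → s), w0   [∧-rule on 1]
4. ¬□¬((r ∨ p) ∨ s), w0   [¬→-rule on 2]
5. ¬□¬□¬((r ∨ p) ∨ s), w0   [¬→-rule on 2]
6. ¬q → s, w0   [∨-rule on 3 (branches; this branch)]
7. q, w0   [→-rule on 6 (branches; this branch)]
8. (r ∨ p) ∨ s, w1   [¬□-rule on 4: fresh world w1, w0Rw1]
9. r ∨ p, w1   [∨-rule on 8 (branches; this branch)]
10. p, w1   [∨-rule on 9 (branches; this branch)]
11. □¬((r ∨ p) ∨ s), w2   [¬□-rule on 5: fresh world w2, w0Rw2]
12. ¬((r ∨ p) ∨ s), w0   [□-rule on 11 via w2Rw0]
13. ¬(r ∨ p), w0   [¬∨-rule on 12]
14. ¬s, w0   [¬∨-rule on 12]
15. ¬r, w0   [¬∨-rule on 13]
16. ¬p, w0   [¬∨-rule on 13]
17. ¬((r ∨ p) ∨ s), w1   [□-rule on 11 via w2Rw1]
18. ¬(r ∨ p), w1   [¬∨-rule on 17]
19. ¬s, w1   [¬∨-rule on 17]
20. ¬r, w1   [¬∨-rule on 18]
21. ¬p, w1   [¬∨-rule on 18]
Accessibility: w0Rw0, w0Rw1, w0Rw2, w1Rw0, w1Rw1, w1Rw2, w2Rw0, w2Rw1, w2Rw2
Branch closes: p and ¬p both at w1.
Every branch closes (one shown): unsatisfiable in S5.

K, T, S4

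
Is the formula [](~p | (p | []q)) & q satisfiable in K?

1. [](~p | (p | []q)) & q, 0
2. [](~p | (p | []q)), 0
3. q, 0

Satisfiable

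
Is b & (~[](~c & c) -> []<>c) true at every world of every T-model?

Tableau for the negation ~(b & (~[](~c & c) -> []<>c)):
1. ~(b & (~[](~c & c) -> []<>c)), w0
2. ~(~[](~c & c) -> []<>c), w0
3. ~[](~c & c), w0
4. ~[]<>c, w0
5. ~(~c & c), w1
6. ~c, w1
7. ~<>c, w2
8. ~c, w2
Accessibility: w0Rw0, w0Rw1, w0Rw2, w1Rw1, w2Rw2
The negation has an open branch (countermodel exists).

Invalid (countermodel exists)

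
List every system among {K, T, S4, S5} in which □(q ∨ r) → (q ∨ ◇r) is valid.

T-tableau for the negation ¬(□(q ∨ r) → (q ∨ ◇r)):
1. ¬(□(q ∨ r) → (q ∨ ◇r)), w0
2. □(q ∨ r), w0
3. ¬(q ∨ ◇r), w0
4. ¬q, w0
5. ¬◇r, w0
6. q ∨ r, w0
7. ¬r, w0
8. r, w0
Accessibility: w0Rw0
Branch closes: r and ¬r both at w0.
Every branch closes (one shown): valid in T, hence also in S4, S5 (every theorem of T is a theorem of S4 and S5).
K-tableau for the negation ¬(□(q ∨ r) → (q ∨ ◇r)):
1. ¬(□(q ∨ r) → (q ∨ ◇r)), w0
2. □(q ∨ r), w0
3. ¬(q ∨ ◇r), w0
4. ¬q, w0
5. ¬◇r, w0
Complete open branch: countermodel on a K-frame, so not valid in K.

T, S4, S5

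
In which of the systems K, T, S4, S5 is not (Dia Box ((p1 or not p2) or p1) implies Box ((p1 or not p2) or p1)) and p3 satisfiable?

K, T, S4

S4-tableau for the formula:
1. not (Dia Box ((p1 or not p2) or p1) implies Box ((p1 or not p2) or p1)) and p3, 0
2. not (Dia Box ((p1 or not p2) or p1) implies Box ((p1 or not p2) or p1)), 0
3. p3, 0
4. Dia Box ((p1 or not p2) or p1), 0
5. not Box ((p1 or not p2) or p1), 0
6. Box ((p1 or not p2) or p1), 1
7. (p1 or not p2) or p1, 1
8. p1, 1
9. not ((p1 or not p2) or p1), 2
10. not (p1 or not p2), 2
11. not p1, 2
12. p2, 2
Accessibility: 0R0, 0R1, 0R2, 1R1, 2R2
Complete open branch: satisfiable in S4, hence also in K, T (this S4-model is also a K-model and a T-model).
S5-tableau for the formula:
1. not (Dia Box ((p1 or not p2) or p1) implies Box ((p1 or not p2) or p1)) and p3, 0
2. not (Dia Box ((p1 or not p2) or p1) implies Box ((p1 or not p2) or p1)), 0
3. p3, 0
4. Dia Box ((p1 or not p2) or p1), 0
5. not Box ((p1 or not p2) or p1), 0
6. Box ((p1 or not p2) or p1), 1
7. (p1 or not p2) or p1, 0
8. (p1 or not p2) or p1, 1
9. p1 or not p2, 0
10. p1 or not p2, 1
11. not p2, 0
12. not p2, 1
13. not ((p1 or not p2) or p1), 2
14. not (p1 or not p2), 2
15. not p1, 2
16. p2, 2
17. (p1 or not p2) or p1, 2
18. p1 or not p2, 2
19. not p2, 2
Accessibility: 0R0, 0R1, 0R2, 1R0, 1R1, 1R2, 2R0, 2R1, 2R2
Branch closes: p2 and not p2 both at 2.
Every branch closes (one shown): unsatisfiable in S5.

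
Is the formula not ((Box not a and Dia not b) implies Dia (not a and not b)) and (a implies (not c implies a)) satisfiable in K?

1. not ((Box not a and Dia not b) implies Dia (not a and not b)) and (a implies (not c implies a)), 0
2. not ((Box not a and Dia not b) implies Dia (not a and not b)), 0
3. a implies (not c implies a), 0
4. Box not a and Dia not b, 0
5. not Dia (not a and not b), 0
6. Box not a, 0
7. Dia not b, 0
8. not c implies a, 0
9. a, 0
10. not b, 1
11. not (not a and not b), 1
12. not a, 1
13. b, 1
Accessibility: 0R1
Branch closes: b and not b both at 1.
(One branch shown.) All branches close.

Unsatisfiable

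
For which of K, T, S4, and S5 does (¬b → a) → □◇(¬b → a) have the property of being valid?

S5-tableau for the negation ¬((¬b → a) → □◇(¬b → a)):
1. ¬((¬b → a) → □◇(¬b → a)), w0
2. ¬b → a, w0
3. ¬□◇(¬b → a), w0
4. a, w0
5. ¬◇(¬b → a), w1
6. ¬(¬b → a), w0
7. ¬b, w0
8. ¬a, w0
Accessibility: w0Rw0, w0Rw1, w1Rw0, w1Rw1
Branch closes: a and ¬a both at w0.
Every branch closes (one shown): valid in S5.
S4-tableau for the negation ¬((¬b → a) → □◇(¬b → a)):
1. ¬((¬b → a) → □◇(¬b → a)), w0
2. ¬b → a, w0
3. ¬□◇(¬b → a), w0
4. a, w0
5. ¬◇(¬b → a), w1
6. ¬(¬b → a), w1
7. ¬b, w1
8. ¬a, w1
Accessibility: w0Rw0, w0Rw1, w1Rw1
Complete open branch: countermodel on an S4-frame, so not valid in S4, nor in K, T (the same frame is also a K-frame and a T-frame).

S5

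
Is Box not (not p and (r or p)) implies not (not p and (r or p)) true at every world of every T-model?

Valid in T

Tableau for the negation not (Box not (not p and (r or p)) implies not (not p and (r or p))):
1. not (Box not (not p and (r or p)) implies not (not p and (r or p))), 0
2. Box not (not p and (r or p)), 0
3. not p and (r or p), 0
4. not p, 0
5. r or p, 0
6. not (not p and (r or p)), 0
7. r, 0
8. not (r or p), 0
9. not r, 0
Accessibility: 0R0
Branch closes: r and not r both at 0.
Every branch of the negation's tableau closes; the branch above is one of them.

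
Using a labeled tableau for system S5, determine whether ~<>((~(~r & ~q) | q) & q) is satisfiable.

1. ~<>((~(~r & ~q) | q) & q), w0
2. ~((~(~r & ~q) | q) & q), w0
3. ~q, w0
Accessibility: w0Rw0

Yes, satisfiable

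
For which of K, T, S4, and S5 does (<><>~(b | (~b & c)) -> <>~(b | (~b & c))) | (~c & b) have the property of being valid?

T-tableau for the negation ~((<><>~(b | (~b & c)) -> <>~(b | (~b & c))) | (~c & b)):
1. ~((<><>~(b | (~b & c)) -> <>~(b | (~b & c))) | (~c & b)), 0
2. ~(<><>~(b | (~b & c)) -> <>~(b | (~b & c))), 0
3. ~(~c & b), 0
4. <><>~(b | (~b & c)), 0
5. ~<>~(b | (~b & c)), 0
6. b | (~b & c), 0
7. ~b, 0
8. ~b & c, 0
9. c, 0
10. <>~(b | (~b & c)), 1
11. b | (~b & c), 1
12. ~b & c, 1
13. ~b, 1
14. c, 1
15. ~(b | (~b & c)), 2
16. ~b, 2
17. ~(~b & c), 2
18. ~c, 2
Accessibility: 0R0, 0R1, 1R1, 1R2, 2R2
Complete open branch: countermodel on a T-frame, so not valid in T, nor in K (the same frame is also a K-frame).
S4-tableau for the negation ~((<><>~(b | (~b & c)) -> <>~(b | (~b & c))) | (~c & b)):
1. ~((<><>~(b | (~b & c)) -> <>~(b | (~b & c))) | (~c & b)), 0
2. ~(<><>~(b | (~b & c)) -> <>~(b | (~b & c))), 0
3. ~(~c & b), 0
4. <><>~(b | (~b & c)), 0
5. ~<>~(b | (~b & c)), 0
6. b | (~b & c), 0
7. ~b, 0
8. ~b & c, 0
9. c, 0
10. <>~(b | (~b & c)), 1
11. b | (~b & c), 1
12. ~b & c, 1
13. ~b, 1
14. c, 1
15. ~(b | (~b & c)), 2
16. ~b, 2
17. ~(~b & c), 2
18. b | (~b & c), 2
19. ~c, 2
20. ~b & c, 2
21. c, 2
Accessibility: 0R0, 0R1, 0R2, 1R1, 1R2, 2R2
Branch closes: c and ~c both at 2.
Every branch closes (one shown): valid in S4, hence also in S5 (every theorem of S4 is a theorem of S5).

S4, S5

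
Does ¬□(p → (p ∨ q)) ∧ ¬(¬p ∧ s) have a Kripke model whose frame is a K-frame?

No, unsatisfiable

1. ¬□(p → (p ∨ q)) ∧ ¬(¬p ∧ s), w0
2. ¬□(p → (p ∨ q)), w0
3. ¬(¬p ∧ s), w0
4. ¬s, w0
5. ¬(p → (p ∨ q)), w1
6. p, w1
7. ¬(p ∨ q), w1
8. ¬p, w1
9. ¬q, w1
Accessibility: w0Rw1
Branch closes: p and ¬p both at w1.
Every branch closes; the branch above is one of them.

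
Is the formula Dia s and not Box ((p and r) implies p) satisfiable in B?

No, unsatisfiable

1. Dia s and not Box ((p and r) implies p), u
2. Dia s, u   [and-rule on 1]
3. not Box ((p and r) implies p), u   [and-rule on 1]
4. s, v   [Dia-rule on 2: fresh world v, uRv]
5. not ((p and r) implies p), w   [neg-Box-rule on 3: fresh world w, uRw]
6. p and r, w   [neg-implies-rule on 5]
7. not p, w   [neg-implies-rule on 5]
8. p, w   [and-rule on 6]
9. r, w   [and-rule on 6]
Accessibility: uRu, uRv, uRw, vRu, vRv, wRu, wRw
Branch closes: p and not p both at w.
(One branch shown.) All branches close.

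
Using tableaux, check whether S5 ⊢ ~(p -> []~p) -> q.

Tableau for the negation ~(~(p -> []~p) -> q):
1. ~(~(p -> []~p) -> q), u
2. ~(p -> []~p), u   [~->-rule on 1]
3. ~q, u   [~->-rule on 1]
4. p, u   [~->-rule on 2]
5. ~[]~p, u   [~->-rule on 2]
6. p, v   [~[]-rule on 5: fresh world v, uRv]
Accessibility: uRu, uRv, vRu, vRv
The negation has an open branch (countermodel exists).

Invalid (countermodel exists)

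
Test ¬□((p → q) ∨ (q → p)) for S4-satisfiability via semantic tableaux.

1. ¬□((p → q) ∨ (q → p)), 0
2. ¬((p → q) ∨ (q → p)), 1
3. ¬(p → q), 1
4. ¬(q → p), 1
5. p, 1
6. ¬q, 1
7. q, 1
8. ¬p, 1
Accessibility: 0R0, 0R1, 1R1
Branch closes: q and ¬q both at 1.
All branches of the tableau close; one closing branch shown above.

Unsatisfiable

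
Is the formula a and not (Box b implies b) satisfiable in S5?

Unsatisfiable (every branch closes)

1. a and not (Box b implies b), u
2. a, u
3. not (Box b implies b), u
4. Box b, u
5. not b, u
6. b, u
Accessibility: uRu
Branch closes: b and not b both at u.
(One branch shown.) All branches close.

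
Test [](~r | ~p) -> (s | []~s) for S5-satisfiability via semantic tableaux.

Satisfiable (open branch found)

1. [](~r | ~p) -> (s | []~s), w0
2. s | []~s, w0
3. []~s, w0
4. ~s, w0
Accessibility: w0Rw0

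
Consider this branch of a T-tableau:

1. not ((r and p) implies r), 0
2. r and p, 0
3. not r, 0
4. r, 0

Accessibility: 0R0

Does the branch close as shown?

Both r and not r appear at 0.

Yes, closed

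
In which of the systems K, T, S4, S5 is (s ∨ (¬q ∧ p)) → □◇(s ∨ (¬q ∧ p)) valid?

S4-tableau for the negation ¬((s ∨ (¬q ∧ p)) → □◇(s ∨ (¬q ∧ p))):
1. ¬((s ∨ (¬q ∧ p)) → □◇(s ∨ (¬q ∧ p))), w0
2. s ∨ (¬q ∧ p), w0
3. ¬□◇(s ∨ (¬q ∧ p)), w0
4. ¬q ∧ p, w0
5. ¬q, w0
6. p, w0
7. ¬◇(s ∨ (¬q ∧ p)), w1
8. ¬(s ∨ (¬q ∧ p)), w1
9. ¬s, w1
10. ¬(¬q ∧ p), w1
11. ¬p, w1
Accessibility: w0Rw0, w0Rw1, w1Rw1
Complete open branch: countermodel on an S4-frame, so not valid in S4, nor in K, T (the same frame is also a K-frame and a T-frame).
S5-tableau for the negation ¬((s ∨ (¬q ∧ p)) → □◇(s ∨ (¬q ∧ p))):
1. ¬((s ∨ (¬q ∧ p)) → □◇(s ∨ (¬q ∧ p))), w0
2. s ∨ (¬q ∧ p), w0
3. ¬□◇(s ∨ (¬q ∧ p)), w0
4. ¬q ∧ p, w0
5. ¬q, w0
6. p, w0
7. ¬◇(s ∨ (¬q ∧ p)), w1
8. ¬(s ∨ (¬q ∧ p)), w0
9. ¬s, w0
10. ¬(¬q ∧ p), w0
11. ¬(s ∨ (¬q ∧ p)), w1
12. ¬s, w1
13. ¬(¬q ∧ p), w1
14. ¬p, w0
Accessibility: w0Rw0, w0Rw1, w1Rw0, w1Rw1
Branch closes: p and ¬p both at w0.
Every branch closes (one shown): valid in S5.

S5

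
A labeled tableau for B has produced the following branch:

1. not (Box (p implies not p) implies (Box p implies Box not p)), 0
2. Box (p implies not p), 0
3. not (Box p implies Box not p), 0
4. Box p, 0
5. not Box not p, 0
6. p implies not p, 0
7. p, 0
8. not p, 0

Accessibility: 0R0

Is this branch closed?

Both p and not p appear at 0.

Closed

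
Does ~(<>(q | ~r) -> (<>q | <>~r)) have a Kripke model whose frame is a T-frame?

1. ~(<>(q | ~r) -> (<>q | <>~r)), w0
2. <>(q | ~r), w0
3. ~(<>q | <>~r), w0
4. ~<>q, w0
5. ~<>~r, w0
6. ~q, w0
7. r, w0
8. q | ~r, w1
9. ~q, w1
10. r, w1
11. ~r, w1
Accessibility: w0Rw0, w0Rw1, w1Rw1
Branch closes: r and ~r both at w1.
Every branch closes; the branch above is one of them.

No, unsatisfiable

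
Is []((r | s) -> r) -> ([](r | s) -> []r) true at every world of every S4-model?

Valid in S4

Tableau for the negation ~([]((r | s) -> r) -> ([](r | s) -> []r)):
1. ~([]((r | s) -> r) -> ([](r | s) -> []r)), w0
2. []((r | s) -> r), w0   [~->-rule on 1]
3. ~([](r | s) -> []r), w0   [~->-rule on 1]
4. [](r | s), w0   [~->-rule on 3]
5. ~[]r, w0   [~->-rule on 3]
6. (r | s) -> r, w0   [[]-rule on 2 via w0Rw0]
7. r | s, w0   [[]-rule on 4 via w0Rw0]
8. r, w0   [->-rule on 6 (branches; this branch)]
9. s, w0   [|-rule on 7 (branches; this branch)]
10. ~r, w1   [~[]-rule on 5: fresh world w1, w0Rw1]
11. (r | s) -> r, w1   [[]-rule on 2 via w0Rw1]
12. r | s, w1   [[]-rule on 4 via w0Rw1]
13. ~(r | s), w1   [->-rule on 11 (branches; this branch)]
14. ~s, w1   [~|-rule on 13]
15. s, w1   [|-rule on 12 (branches; this branch)]
Accessibility: w0Rw0, w0Rw1, w1Rw1
Branch closes: s and ~s both at w1.
All branches of the negation close; one closing branch shown above.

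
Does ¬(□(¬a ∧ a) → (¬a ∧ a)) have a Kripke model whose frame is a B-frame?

1. ¬(□(¬a ∧ a) → (¬a ∧ a)), u
2. □(¬a ∧ a), u   [¬→-rule on 1]
3. ¬(¬a ∧ a), u   [¬→-rule on 1]
4. ¬a ∧ a, u   [□-rule on 2 via uRu]
5. ¬a, u   [∧-rule on 4]
6. a, u   [∧-rule on 4]
Accessibility: uRu
Branch closes: a and ¬a both at u.
(One branch shown.) All branches close.

Unsatisfiable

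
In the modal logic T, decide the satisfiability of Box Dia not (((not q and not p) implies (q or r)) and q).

1. Box Dia not (((not q and not p) implies (q or r)) and q), 0
2. Dia not (((not q and not p) implies (q or r)) and q), 0
3. not (((not q and not p) implies (q or r)) and q), 1
4. Dia not (((not q and not p) implies (q or r)) and q), 1
5. not q, 1
6. not (((not q and not p) implies (q or r)) and q), 2
7. not q, 2
Accessibility: 0R0, 0R1, 1R1, 1R2, 2R2

Yes, satisfiable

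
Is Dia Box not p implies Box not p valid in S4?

Tableau for the negation not (Dia Box not p implies Box not p):
1. not (Dia Box not p implies Box not p), w0
2. Dia Box not p, w0
3. not Box not p, w0
4. Box not p, w1
5. not p, w1
6. p, w2
Accessibility: w0Rw0, w0Rw1, w0Rw2, w1Rw1, w2Rw2
The negation has an open branch (countermodel exists).

No, not valid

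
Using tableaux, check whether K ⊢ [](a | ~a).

Tableau for the negation ~[](a | ~a):
1. ~[](a | ~a), 0
2. ~(a | ~a), 1
3. ~a, 1
4. a, 1
Accessibility: 0R1
Branch closes: a and ~a both at 1.
Every branch of the negation's tableau closes; the branch above is one of them.

Yes, valid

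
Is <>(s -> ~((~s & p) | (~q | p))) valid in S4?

Not valid

Tableau for the negation ~<>(s -> ~((~s & p) | (~q | p))):
1. ~<>(s -> ~((~s & p) | (~q | p))), w0
2. ~(s -> ~((~s & p) | (~q | p))), w0
3. s, w0
4. (~s & p) | (~q | p), w0
5. ~q | p, w0
6. p, w0
Accessibility: w0Rw0
The negation has an open branch (countermodel exists).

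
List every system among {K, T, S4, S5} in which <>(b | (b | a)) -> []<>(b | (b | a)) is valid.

S5-tableau for the negation ~(<>(b | (b | a)) -> []<>(b | (b | a))):
1. ~(<>(b | (b | a)) -> []<>(b | (b | a))), 0
2. <>(b | (b | a)), 0
3. ~[]<>(b | (b | a)), 0
4. b | (b | a), 1
5. b | a, 1
6. a, 1
7. ~<>(b | (b | a)), 2
8. ~(b | (b | a)), 0
9. ~b, 0
10. ~(b | a), 0
11. ~a, 0
12. ~(b | (b | a)), 1
13. ~b, 1
14. ~(b | a), 1
15. ~a, 1
Accessibility: 0R0, 0R1, 0R2, 1R0, 1R1, 1R2, 2R0, 2R1, 2R2
Branch closes: a and ~a both at 1.
Every branch closes (one shown): valid in S5.
S4-tableau for the negation ~(<>(b | (b | a)) -> []<>(b | (b | a))):
1. ~(<>(b | (b | a)) -> []<>(b | (b | a))), 0
2. <>(b | (b | a)), 0
3. ~[]<>(b | (b | a)), 0
4. b | (b | a), 1
5. b | a, 1
6. a, 1
7. ~<>(b | (b | a)), 2
8. ~(b | (b | a)), 2
9. ~b, 2
10. ~(b | a), 2
11. ~a, 2
Accessibility: 0R0, 0R1, 0R2, 1R1, 2R2
Complete open branch: countermodel on an S4-frame, so not valid in S4, nor in K, T (the same frame is also a K-frame and a T-frame).

S5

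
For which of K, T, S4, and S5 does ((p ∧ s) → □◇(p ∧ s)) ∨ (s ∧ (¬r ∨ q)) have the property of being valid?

S5

S5-tableau for the negation ¬(((p ∧ s) → □◇(p ∧ s)) ∨ (s ∧ (¬r ∨ q))):
1. ¬(((p ∧ s) → □◇(p ∧ s)) ∨ (s ∧ (¬r ∨ q))), u
2. ¬((p ∧ s) → □◇(p ∧ s)), u
3. ¬(s ∧ (¬r ∨ q)), u
4. p ∧ s, u
5. ¬□◇(p ∧ s), u
6. p, u
7. s, u
8. ¬(¬r ∨ q), u
9. r, u
10. ¬q, u
11. ¬◇(p ∧ s), v
12. ¬(p ∧ s), u
13. ¬(p ∧ s), v
14. ¬s, u
Accessibility: uRu, uRv, vRu, vRv
Branch closes: s and ¬s both at u.
Every branch closes (one shown): valid in S5.
S4-tableau for the negation ¬(((p ∧ s) → □◇(p ∧ s)) ∨ (s ∧ (¬r ∨ q))):
1. ¬(((p ∧ s) → □◇(p ∧ s)) ∨ (s ∧ (¬r ∨ q))), u
2. ¬((p ∧ s) → □◇(p ∧ s)), u
3. ¬(s ∧ (¬r ∨ q)), u
4. p ∧ s, u
5. ¬□◇(p ∧ s), u
6. p, u
7. s, u
8. ¬(¬r ∨ q), u
9. r, u
10. ¬q, u
11. ¬◇(p ∧ s), v
12. ¬(p ∧ s), v
13. ¬s, v
Accessibility: uRu, uRv, vRv
Complete open branch: countermodel on an S4-frame, so not valid in S4, nor in K, T (the same frame is also a K-frame and a T-frame).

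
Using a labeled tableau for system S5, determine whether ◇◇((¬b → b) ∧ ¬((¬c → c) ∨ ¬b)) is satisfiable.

Satisfiable (open branch found)

1. ◇◇((¬b → b) ∧ ¬((¬c → c) ∨ ¬b)), u
2. ◇((¬b → b) ∧ ¬((¬c → c) ∨ ¬b)), v
3. (¬b → b) ∧ ¬((¬c → c) ∨ ¬b), w
4. ¬b → b, w
5. ¬((¬c → c) ∨ ¬b), w
6. ¬(¬c → c), w
7. b, w
8. ¬c, w
Accessibility: uRu, uRv, uRw, vRu, vRv, vRw, wRu, wRv, wRw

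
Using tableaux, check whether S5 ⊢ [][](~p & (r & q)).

Tableau for the negation ~[][](~p & (r & q)):
1. ~[][](~p & (r & q)), 0
2. ~[](~p & (r & q)), 1   [~[]-rule on 1: fresh world 1, 0R1]
3. ~(~p & (r & q)), 2   [~[]-rule on 2: fresh world 2, 1R2]
4. ~(r & q), 2   [~&-rule on 3 (branches; this branch)]
5. ~q, 2   [~&-rule on 4 (branches; this branch)]
Accessibility: 0R0, 0R1, 0R2, 1R0, 1R1, 1R2, 2R0, 2R1, 2R2
The negation has an open branch (countermodel exists).

Not valid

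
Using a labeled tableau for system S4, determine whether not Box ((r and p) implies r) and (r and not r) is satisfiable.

Unsatisfiable

1. not Box ((r and p) implies r) and (r and not r), w0
2. not Box ((r and p) implies r), w0
3. r and not r, w0
4. r, w0
5. not r, w0
Accessibility: w0Rw0
Branch closes: r and not r both at w0.
(One branch shown.) All branches close.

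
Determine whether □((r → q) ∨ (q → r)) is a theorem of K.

Tableau for the negation ¬□((r → q) ∨ (q → r)):
1. ¬□((r → q) ∨ (q → r)), w0
2. ¬((r → q) ∨ (q → r)), w1
3. ¬(r → q), w1
4. ¬(q → r), w1
5. r, w1
6. ¬q, w1
7. q, w1
8. ¬r, w1
Accessibility: w0Rw1
Branch closes: q and ¬q both at w1.
All branches of the negation close; one closing branch shown above.

Yes, valid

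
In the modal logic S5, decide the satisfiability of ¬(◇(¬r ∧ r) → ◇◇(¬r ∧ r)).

Unsatisfiable

1. ¬(◇(¬r ∧ r) → ◇◇(¬r ∧ r)), w0
2. ◇(¬r ∧ r), w0   [¬→-rule on 1]
3. ¬◇◇(¬r ∧ r), w0   [¬→-rule on 1]
4. ¬◇(¬r ∧ r), w0   [¬◇-rule on 3 via w0Rw0]
5. ¬(¬r ∧ r), w0   [¬◇-rule on 4 via w0Rw0]
6. ¬r, w0   [¬∧-rule on 5 (branches; this branch)]
7. ¬r ∧ r, w1   [◇-rule on 2: fresh world w1, w0Rw1]
8. ¬r, w1   [∧-rule on 7]
9. r, w1   [∧-rule on 7]
Accessibility: w0Rw0, w0Rw1, w1Rw0, w1Rw1
Branch closes: r and ¬r both at w1.
Every branch closes; the branch above is one of them.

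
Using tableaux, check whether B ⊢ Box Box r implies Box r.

Yes, valid

Tableau for the negation not (Box Box r implies Box r):
1. not (Box Box r implies Box r), 0
2. Box Box r, 0
3. not Box r, 0
4. Box r, 0
5. r, 0
6. not r, 1
7. Box r, 1
8. r, 1
Accessibility: 0R0, 0R1, 1R0, 1R1
Branch closes: r and not r both at 1.
All branches of the negation close; one closing branch shown above.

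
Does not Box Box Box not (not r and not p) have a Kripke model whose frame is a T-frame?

Yes, satisfiable

1. not Box Box Box not (not r and not p), w0
2. not Box Box not (not r and not p), w1
3. not Box not (not r and not p), w2
4. not r and not p, w3
5. not r, w3
6. not p, w3
Accessibility: w0Rw0, w0Rw1, w1Rw1, w1Rw2, w2Rw2, w2Rw3, w3Rw3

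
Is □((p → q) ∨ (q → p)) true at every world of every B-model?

Tableau for the negation ¬□((p → q) ∨ (q → p)):
1. ¬□((p → q) ∨ (q → p)), w0
2. ¬((p → q) ∨ (q → p)), w1   [¬□-rule on 1: fresh world w1, w0Rw1]
3. ¬(p → q), w1   [¬∨-rule on 2]
4. ¬(q → p), w1   [¬∨-rule on 2]
5. p, w1   [¬→-rule on 3]
6. ¬q, w1   [¬→-rule on 3]
7. q, w1   [¬→-rule on 4]
8. ¬p, w1   [¬→-rule on 4]
Accessibility: w0Rw0, w0Rw1, w1Rw0, w1Rw1
Branch closes: q and ¬q both at w1.
Every branch of the negation's tableau closes; the branch above is one of them.

Valid in B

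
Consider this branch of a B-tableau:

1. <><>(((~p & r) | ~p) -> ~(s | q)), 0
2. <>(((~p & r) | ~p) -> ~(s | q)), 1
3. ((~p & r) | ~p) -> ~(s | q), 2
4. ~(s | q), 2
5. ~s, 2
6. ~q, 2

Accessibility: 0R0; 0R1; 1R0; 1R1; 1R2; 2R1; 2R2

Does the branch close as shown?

No world carries both an atom and its negation.

Open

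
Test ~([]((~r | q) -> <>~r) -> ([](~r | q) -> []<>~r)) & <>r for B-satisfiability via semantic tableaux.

No, unsatisfiable

1. ~([]((~r | q) -> <>~r) -> ([](~r | q) -> []<>~r)) & <>r, w0
2. ~([]((~r | q) -> <>~r) -> ([](~r | q) -> []<>~r)), w0
3. <>r, w0
4. []((~r | q) -> <>~r), w0
5. ~([](~r | q) -> []<>~r), w0
6. [](~r | q), w0
7. ~[]<>~r, w0
8. (~r | q) -> <>~r, w0
9. ~r | q, w0
10. <>~r, w0
11. q, w0
12. r, w1
13. (~r | q) -> <>~r, w1
14. ~r | q, w1
15. <>~r, w1
16. q, w1
17. ~<>~r, w2
18. (~r | q) -> <>~r, w2
19. ~r | q, w2
20. r, w0
21. r, w2
22. <>~r, w2
23. q, w2
24. ~r, w3
25. (~r | q) -> <>~r, w3
26. ~r | q, w3
27. <>~r, w3
28. q, w3
29. ~r, w4
30. ~r, w5
31. r, w5
Accessibility: w0Rw0, w0Rw1, w0Rw2, w0Rw3, w1Rw0, w1Rw1, w1Rw4, w2Rw0, w2Rw2, w2Rw5, w3Rw0, w3Rw3, w4Rw1, w4Rw4, w5Rw2, w5Rw5
Branch closes: r and ~r both at w5.
All branches of the tableau close; one closing branch shown above.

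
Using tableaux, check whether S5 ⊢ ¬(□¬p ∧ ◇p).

Tableau for the negation □¬p ∧ ◇p:
1. □¬p ∧ ◇p, u
2. □¬p, u   [∧-rule on 1]
3. ◇p, u   [∧-rule on 1]
4. ¬p, u   [□-rule on 2 via uRu]
5. p, v   [◇-rule on 3: fresh world v, uRv]
6. ¬p, v   [□-rule on 2 via uRv]
Accessibility: uRu, uRv, vRu, vRv
Branch closes: p and ¬p both at v.
Every branch of the negation's tableau closes; the branch above is one of them.

Valid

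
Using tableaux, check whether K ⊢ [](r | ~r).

Yes, valid

Tableau for the negation ~[](r | ~r):
1. ~[](r | ~r), 0
2. ~(r | ~r), 1
3. ~r, 1
4. r, 1
Accessibility: 0R1
Branch closes: r and ~r both at 1.
All branches of the negation close; one closing branch shown above.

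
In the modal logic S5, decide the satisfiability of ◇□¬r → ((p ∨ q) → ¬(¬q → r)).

1. ◇□¬r → ((p ∨ q) → ¬(¬q → r)), u
2. (p ∨ q) → ¬(¬q → r), u
3. ¬(¬q → r), u
4. ¬q, u
5. ¬r, u
Accessibility: uRu

Satisfiable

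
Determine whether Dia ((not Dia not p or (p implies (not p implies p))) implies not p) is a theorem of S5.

Tableau for the negation not Dia ((not Dia not p or (p implies (not p implies p))) implies not p):
1. not Dia ((not Dia not p or (p implies (not p implies p))) implies not p), w0
2. not ((not Dia not p or (p implies (not p implies p))) implies not p), w0   [neg-Dia-rule on 1 via w0Rw0]
3. not Dia not p or (p implies (not p implies p)), w0   [neg-implies-rule on 2]
4. p, w0   [neg-implies-rule on 2]
5. p implies (not p implies p), w0   [or-rule on 3 (branches; this branch)]
6. not p implies p, w0   [implies-rule on 5 (branches; this branch)]
Accessibility: w0Rw0
The negation has an open branch (countermodel exists).

Not valid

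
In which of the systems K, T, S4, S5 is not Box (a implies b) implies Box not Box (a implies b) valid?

S5-tableau for the negation not (not Box (a implies b) implies Box not Box (a implies b)):
1. not (not Box (a implies b) implies Box not Box (a implies b)), 0
2. not Box (a implies b), 0
3. not Box not Box (a implies b), 0
4. not (a implies b), 1
5. a, 1
6. not b, 1
7. Box (a implies b), 2
8. a implies b, 0
9. a implies b, 1
10. a implies b, 2
11. b, 0
12. b, 1
Accessibility: 0R0, 0R1, 0R2, 1R0, 1R1, 1R2, 2R0, 2R1, 2R2
Branch closes: b and not b both at 1.
Every branch closes (one shown): valid in S5.
S4-tableau for the negation not (not Box (a implies b) implies Box not Box (a implies b)):
1. not (not Box (a implies b) implies Box not Box (a implies b)), 0
2. not Box (a implies b), 0
3. not Box not Box (a implies b), 0
4. not (a implies b), 1
5. a, 1
6. not b, 1
7. Box (a implies b), 2
8. a implies b, 2
9. b, 2
Accessibility: 0R0, 0R1, 0R2, 1R1, 2R2
Complete open branch: countermodel on an S4-frame, so not valid in S4, nor in K, T (the same frame is also a K-frame and a T-frame).

S5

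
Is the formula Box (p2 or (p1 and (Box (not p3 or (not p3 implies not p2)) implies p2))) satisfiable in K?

Satisfiable

1. Box (p2 or (p1 and (Box (not p3 or (not p3 implies not p2)) implies p2))), u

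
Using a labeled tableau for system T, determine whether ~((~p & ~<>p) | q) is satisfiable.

Yes, satisfiable

1. ~((~p & ~<>p) | q), u
2. ~(~p & ~<>p), u
3. ~q, u
4. <>p, u
5. p, v
Accessibility: uRu, uRv, vRv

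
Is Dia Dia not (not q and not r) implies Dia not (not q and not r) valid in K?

Invalid (countermodel exists)

Tableau for the negation not (Dia Dia not (not q and not r) implies Dia not (not q and not r)):
1. not (Dia Dia not (not q and not r) implies Dia not (not q and not r)), u
2. Dia Dia not (not q and not r), u   [neg-implies-rule on 1]
3. not Dia not (not q and not r), u   [neg-implies-rule on 1]
4. Dia not (not q and not r), v   [Dia-rule on 2: fresh world v, uRv]
5. not q and not r, v   [neg-Dia-rule on 3 via uRv]
6. not q, v   [and-rule on 5]
7. not r, v   [and-rule on 5]
8. not (not q and not r), w   [Dia-rule on 4: fresh world w, vRw]
9. r, w   [neg-and-rule on 8 (branches; this branch)]
Accessibility: uRv, vRw
The negation has an open branch (countermodel exists).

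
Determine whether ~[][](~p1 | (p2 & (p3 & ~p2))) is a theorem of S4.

Tableau for the negation [][](~p1 | (p2 & (p3 & ~p2))):
1. [][](~p1 | (p2 & (p3 & ~p2))), w0
2. [](~p1 | (p2 & (p3 & ~p2))), w0
3. ~p1 | (p2 & (p3 & ~p2)), w0
4. ~p1, w0
Accessibility: w0Rw0
The negation has an open branch (countermodel exists).

No, not valid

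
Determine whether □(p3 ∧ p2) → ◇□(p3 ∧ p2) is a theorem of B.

Yes, valid

Tableau for the negation ¬(□(p3 ∧ p2) → ◇□(p3 ∧ p2)):
1. ¬(□(p3 ∧ p2) → ◇□(p3 ∧ p2)), 0
2. □(p3 ∧ p2), 0   [¬→-rule on 1]
3. ¬◇□(p3 ∧ p2), 0   [¬→-rule on 1]
4. p3 ∧ p2, 0   [□-rule on 2 via 0R0]
5. p3, 0   [∧-rule on 4]
6. p2, 0   [∧-rule on 4]
7. ¬□(p3 ∧ p2), 0   [¬◇-rule on 3 via 0R0]
8. ¬(p3 ∧ p2), 1   [¬□-rule on 7: fresh world 1, 0R1]
9. p3 ∧ p2, 1   [□-rule on 2 via 0R1]
10. p3, 1   [∧-rule on 9]
11. p2, 1   [∧-rule on 9]
12. ¬□(p3 ∧ p2), 1   [¬◇-rule on 3 via 0R1]
13. ¬p2, 1   [¬∧-rule on 8 (branches; this branch)]
Accessibility: 0R0, 0R1, 1R0, 1R1
Branch closes: p2 and ¬p2 both at 1.
All branches of the negation close; one closing branch shown above.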